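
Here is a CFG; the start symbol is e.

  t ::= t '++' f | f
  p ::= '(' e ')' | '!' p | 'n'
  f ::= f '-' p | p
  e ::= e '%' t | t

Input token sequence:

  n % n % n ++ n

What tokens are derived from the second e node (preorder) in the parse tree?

[e [e [e [t [f [p n]]]] % [t [f [p n]]]] % [t [t [f [p n]]] ++ [f [p n]]]]

n % n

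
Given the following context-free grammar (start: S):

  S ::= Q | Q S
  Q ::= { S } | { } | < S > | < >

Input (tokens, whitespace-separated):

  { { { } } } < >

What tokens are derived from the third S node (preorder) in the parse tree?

[S [Q { [S [Q { [S [Q { }]] }]] }] [S [Q < >]]]

{ }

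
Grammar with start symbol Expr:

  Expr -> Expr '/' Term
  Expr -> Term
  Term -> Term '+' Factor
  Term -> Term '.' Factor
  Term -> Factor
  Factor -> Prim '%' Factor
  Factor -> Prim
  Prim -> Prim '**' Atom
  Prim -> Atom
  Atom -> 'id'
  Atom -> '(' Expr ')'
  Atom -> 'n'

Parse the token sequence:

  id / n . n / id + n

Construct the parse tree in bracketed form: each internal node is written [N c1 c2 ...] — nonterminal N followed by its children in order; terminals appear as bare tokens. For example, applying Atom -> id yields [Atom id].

Expr
Expr / Term
Expr / Term / Term
Term / Term / Term
Factor / Term / Term
Prim / Term / Term
Atom / Term / Term
id / Term / Term
id / Term . Factor / Term
id / Factor . Factor / Term
id / Prim . Factor / Term
id / Atom . Factor / Term
id / n . Factor / Term
id / n . Prim / Term
id / n . Atom / Term
id / n . n / Term
id / n . n / Term + Factor
id / n . n / Factor + Factor
id / n . n / Prim + Factor
id / n . n / Atom + Factor
id / n . n / id + Factor
id / n . n / id + Prim
id / n . n / id + Atom
id / n . n / id + n

[Expr [Expr [Expr [Term [Factor [Prim [Atom id]]]]] / [Term [Term [Factor [Prim [Atom n]]]] . [Factor [Prim [Atom n]]]]] / [Term [Term [Factor [Prim [Atom id]]]] + [Factor [Prim [Atom n]]]]]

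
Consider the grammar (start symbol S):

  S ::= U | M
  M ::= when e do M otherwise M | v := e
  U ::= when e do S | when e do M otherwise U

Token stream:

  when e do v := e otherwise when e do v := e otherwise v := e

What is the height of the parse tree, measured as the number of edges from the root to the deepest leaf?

4

[S [M when e do [M v := e] otherwise [M when e do [M v := e] otherwise [M v := e]]]]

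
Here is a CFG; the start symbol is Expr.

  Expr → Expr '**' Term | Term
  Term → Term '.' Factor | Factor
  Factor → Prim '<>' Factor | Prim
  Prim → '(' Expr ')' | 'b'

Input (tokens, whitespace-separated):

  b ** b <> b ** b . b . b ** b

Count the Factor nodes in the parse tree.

[Expr [Expr [Expr [Expr [Term [Factor [Prim b]]]] ** [Term [Factor [Prim b] <> [Factor [Prim b]]]]] ** [Term [Term [Term [Factor [Prim b]]] . [Factor [Prim b]]] . [Factor [Prim b]]]] ** [Term [Factor [Prim b]]]]

7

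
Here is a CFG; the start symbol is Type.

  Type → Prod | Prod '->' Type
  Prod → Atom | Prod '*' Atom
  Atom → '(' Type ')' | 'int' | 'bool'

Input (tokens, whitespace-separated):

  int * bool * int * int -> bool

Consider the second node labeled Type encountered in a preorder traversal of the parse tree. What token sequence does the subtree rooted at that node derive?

[Type [Prod [Prod [Prod [Prod [Atom int]] * [Atom bool]] * [Atom int]] * [Atom int]] -> [Type [Prod [Atom bool]]]]

bool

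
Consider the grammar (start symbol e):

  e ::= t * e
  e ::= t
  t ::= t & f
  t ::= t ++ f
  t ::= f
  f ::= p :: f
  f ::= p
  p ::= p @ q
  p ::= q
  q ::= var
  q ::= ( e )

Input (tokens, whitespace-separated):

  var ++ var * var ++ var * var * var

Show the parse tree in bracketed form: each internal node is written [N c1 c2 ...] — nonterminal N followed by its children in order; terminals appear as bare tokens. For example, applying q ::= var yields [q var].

[e [t [t [f [p [q var]]]] ++ [f [p [q var]]]] * [e [t [t [f [p [q var]]]] ++ [f [p [q var]]]] * [e [t [f [p [q var]]]] * [e [t [f [p [q var]]]]]]]]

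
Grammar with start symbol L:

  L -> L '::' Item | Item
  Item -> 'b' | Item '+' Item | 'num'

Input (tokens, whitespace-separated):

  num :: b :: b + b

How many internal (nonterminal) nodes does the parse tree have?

[L [L [L [Item num]] :: [Item b]] :: [Item [Item b] + [Item b]]]

8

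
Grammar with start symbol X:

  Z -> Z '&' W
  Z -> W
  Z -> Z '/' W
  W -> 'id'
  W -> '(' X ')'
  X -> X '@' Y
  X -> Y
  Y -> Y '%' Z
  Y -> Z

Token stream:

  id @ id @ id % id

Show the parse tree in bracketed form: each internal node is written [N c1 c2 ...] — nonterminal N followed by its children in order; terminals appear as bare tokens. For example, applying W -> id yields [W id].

[X [X [X [Y [Z [W id]]]] @ [Y [Z [W id]]]] @ [Y [Y [Z [W id]]] % [Z [W id]]]]

X
X @ Y
X @ Y @ Y
Y @ Y @ Y
Z @ Y @ Y
W @ Y @ Y
id @ Y @ Y
id @ Z @ Y
id @ W @ Y
id @ id @ Y
id @ id @ Y % Z
id @ id @ Z % Z
id @ id @ W % Z
id @ id @ id % Z
id @ id @ id % W
id @ id @ id % id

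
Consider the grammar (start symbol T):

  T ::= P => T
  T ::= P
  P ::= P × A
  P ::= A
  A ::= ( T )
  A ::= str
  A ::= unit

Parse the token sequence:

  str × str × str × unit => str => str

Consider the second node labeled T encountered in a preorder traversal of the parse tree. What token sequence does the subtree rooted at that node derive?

str => str

[T [P [P [P [P [A str]] × [A str]] × [A str]] × [A unit]] => [T [P [A str]] => [T [P [A str]]]]]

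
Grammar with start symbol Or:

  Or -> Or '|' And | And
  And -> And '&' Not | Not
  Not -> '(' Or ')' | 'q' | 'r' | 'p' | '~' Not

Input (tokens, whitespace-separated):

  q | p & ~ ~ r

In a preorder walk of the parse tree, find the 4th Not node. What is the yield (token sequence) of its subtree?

~ r

[Or [Or [And [Not q]]] | [And [And [Not p]] & [Not ~ [Not ~ [Not r]]]]]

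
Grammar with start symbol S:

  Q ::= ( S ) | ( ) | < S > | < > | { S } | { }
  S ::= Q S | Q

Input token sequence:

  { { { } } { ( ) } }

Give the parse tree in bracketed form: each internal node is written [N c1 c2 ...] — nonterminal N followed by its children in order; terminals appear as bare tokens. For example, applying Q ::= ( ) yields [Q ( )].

[S [Q { [S [Q { [S [Q { }]] }] [S [Q { [S [Q ( )]] }]]] }]]

S
Q
{ S }
{ Q S }
{ { S } S }
{ { Q } S }
{ { { } } S }
{ { { } } Q }
{ { { } } { S } }
{ { { } } { Q } }
{ { { } } { ( ) } }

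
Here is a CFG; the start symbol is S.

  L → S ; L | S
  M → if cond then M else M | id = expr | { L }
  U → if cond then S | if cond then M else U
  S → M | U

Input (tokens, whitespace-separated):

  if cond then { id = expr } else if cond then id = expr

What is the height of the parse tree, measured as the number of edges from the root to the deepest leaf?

6

[S [U if cond then [M { [L [S [M id = expr]]] }] else [U if cond then [S [M id = expr]]]]]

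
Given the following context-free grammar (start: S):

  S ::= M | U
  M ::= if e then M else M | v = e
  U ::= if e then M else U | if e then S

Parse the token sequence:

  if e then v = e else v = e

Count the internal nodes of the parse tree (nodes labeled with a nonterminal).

4

[S [M if e then [M v = e] else [M v = e]]]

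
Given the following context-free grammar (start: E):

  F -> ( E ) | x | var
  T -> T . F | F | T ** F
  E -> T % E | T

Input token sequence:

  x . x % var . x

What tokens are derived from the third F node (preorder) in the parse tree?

[E [T [T [F x]] . [F x]] % [E [T [T [F var]] . [F x]]]]

var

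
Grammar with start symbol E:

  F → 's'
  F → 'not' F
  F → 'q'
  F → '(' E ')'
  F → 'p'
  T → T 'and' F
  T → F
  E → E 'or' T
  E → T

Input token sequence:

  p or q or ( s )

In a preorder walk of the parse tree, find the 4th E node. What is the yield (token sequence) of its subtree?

[E [E [E [T [F p]]] or [T [F q]]] or [T [F ( [E [T [F s]]] )]]]

s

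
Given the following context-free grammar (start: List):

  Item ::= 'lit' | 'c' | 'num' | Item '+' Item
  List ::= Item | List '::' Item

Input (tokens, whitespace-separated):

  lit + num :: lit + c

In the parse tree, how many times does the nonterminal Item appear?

6

[List [List [Item [Item lit] + [Item num]]] :: [Item [Item lit] + [Item c]]]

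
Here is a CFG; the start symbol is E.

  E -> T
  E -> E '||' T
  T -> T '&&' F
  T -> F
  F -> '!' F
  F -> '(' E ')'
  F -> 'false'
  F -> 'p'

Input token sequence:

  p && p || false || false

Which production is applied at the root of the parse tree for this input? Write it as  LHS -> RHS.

[E [E [E [T [T [F p]] && [F p]]] || [T [F false]]] || [T [F false]]]

E -> E '||' T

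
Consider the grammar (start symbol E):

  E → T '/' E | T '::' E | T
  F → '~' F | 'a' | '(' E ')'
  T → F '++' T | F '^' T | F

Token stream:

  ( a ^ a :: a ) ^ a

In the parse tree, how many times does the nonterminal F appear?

5

[E [T [F ( [E [T [F a] ^ [T [F a]]] :: [E [T [F a]]]] )] ^ [T [F a]]]]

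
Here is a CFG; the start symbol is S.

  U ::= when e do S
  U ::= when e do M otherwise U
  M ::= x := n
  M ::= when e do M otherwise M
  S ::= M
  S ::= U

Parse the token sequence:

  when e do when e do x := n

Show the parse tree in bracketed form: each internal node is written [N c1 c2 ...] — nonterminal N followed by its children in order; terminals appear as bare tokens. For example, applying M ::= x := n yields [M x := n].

S
U
when e do S
when e do U
when e do when e do S
when e do when e do M
when e do when e do x := n

[S [U when e do [S [U when e do [S [M x := n]]]]]]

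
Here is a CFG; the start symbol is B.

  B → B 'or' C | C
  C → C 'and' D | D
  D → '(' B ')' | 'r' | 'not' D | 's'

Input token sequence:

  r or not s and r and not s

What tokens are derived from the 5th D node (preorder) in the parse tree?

[B [B [C [D r]]] or [C [C [C [D not [D s]]] and [D r]] and [D not [D s]]]]

not s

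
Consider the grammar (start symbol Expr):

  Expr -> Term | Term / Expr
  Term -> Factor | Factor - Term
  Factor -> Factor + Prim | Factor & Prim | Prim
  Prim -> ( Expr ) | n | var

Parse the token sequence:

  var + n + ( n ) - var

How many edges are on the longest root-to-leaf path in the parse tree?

8

[Expr [Term [Factor [Factor [Factor [Prim var]] + [Prim n]] + [Prim ( [Expr [Term [Factor [Prim n]]]] )]] - [Term [Factor [Prim var]]]]]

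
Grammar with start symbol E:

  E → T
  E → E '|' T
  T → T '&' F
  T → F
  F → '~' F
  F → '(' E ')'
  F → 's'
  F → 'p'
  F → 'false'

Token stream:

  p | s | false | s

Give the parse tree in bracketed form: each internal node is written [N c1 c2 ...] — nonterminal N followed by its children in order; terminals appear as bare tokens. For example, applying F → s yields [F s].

[E [E [E [E [T [F p]]] | [T [F s]]] | [T [F false]]] | [T [F s]]]

E
E | T
E | T | T
E | T | T | T
T | T | T | T
F | T | T | T
p | T | T | T
p | F | T | T
p | s | T | T
p | s | F | T
p | s | false | T
p | s | false | F
p | s | false | s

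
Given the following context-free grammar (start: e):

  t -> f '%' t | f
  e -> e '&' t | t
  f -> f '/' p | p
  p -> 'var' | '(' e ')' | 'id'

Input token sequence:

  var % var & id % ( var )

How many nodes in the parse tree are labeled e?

3

[e [e [t [f [p var]] % [t [f [p var]]]]] & [t [f [p id]] % [t [f [p ( [e [t [f [p var]]]] )]]]]]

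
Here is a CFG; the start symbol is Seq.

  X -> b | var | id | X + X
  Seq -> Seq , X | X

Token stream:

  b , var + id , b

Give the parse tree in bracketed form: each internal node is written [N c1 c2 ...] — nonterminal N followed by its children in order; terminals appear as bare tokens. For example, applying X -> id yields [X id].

Seq
Seq , X
Seq , X , X
X , X , X
b , X , X
b , X + X , X
b , var + X , X
b , var + id , X
b , var + id , b

[Seq [Seq [Seq [X b]] , [X [X var] + [X id]]] , [X b]]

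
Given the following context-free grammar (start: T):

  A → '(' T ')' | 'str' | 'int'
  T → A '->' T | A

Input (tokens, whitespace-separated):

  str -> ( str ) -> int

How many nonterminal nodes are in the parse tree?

[T [A str] -> [T [A ( [T [A str]] )] -> [T [A int]]]]

8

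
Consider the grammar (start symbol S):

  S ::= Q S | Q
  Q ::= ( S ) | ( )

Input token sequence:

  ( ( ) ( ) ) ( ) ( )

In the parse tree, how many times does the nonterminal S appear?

[S [Q ( [S [Q ( )] [S [Q ( )]]] )] [S [Q ( )] [S [Q ( )]]]]

5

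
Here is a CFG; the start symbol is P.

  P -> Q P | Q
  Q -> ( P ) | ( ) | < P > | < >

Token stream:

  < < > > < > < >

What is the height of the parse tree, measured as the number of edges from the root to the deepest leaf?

4

[P [Q < [P [Q < >]] >] [P [Q < >] [P [Q < >]]]]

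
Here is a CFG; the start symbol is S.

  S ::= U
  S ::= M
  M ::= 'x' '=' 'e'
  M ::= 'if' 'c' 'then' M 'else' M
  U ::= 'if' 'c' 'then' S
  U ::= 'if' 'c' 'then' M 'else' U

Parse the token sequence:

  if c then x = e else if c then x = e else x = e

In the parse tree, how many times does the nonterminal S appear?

1

[S [M if c then [M x = e] else [M if c then [M x = e] else [M x = e]]]]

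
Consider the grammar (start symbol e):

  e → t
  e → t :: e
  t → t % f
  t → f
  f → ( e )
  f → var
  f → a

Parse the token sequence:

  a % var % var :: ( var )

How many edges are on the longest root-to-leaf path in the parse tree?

7

[e [t [t [t [f a]] % [f var]] % [f var]] :: [e [t [f ( [e [t [f var]]] )]]]]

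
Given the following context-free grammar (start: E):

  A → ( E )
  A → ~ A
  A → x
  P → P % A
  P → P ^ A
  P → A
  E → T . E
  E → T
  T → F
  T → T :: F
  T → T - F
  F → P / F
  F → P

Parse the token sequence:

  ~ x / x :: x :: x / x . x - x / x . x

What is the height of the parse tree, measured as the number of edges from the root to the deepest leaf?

[E [T [T [T [F [P [A ~ [A x]]] / [F [P [A x]]]]] :: [F [P [A x]]]] :: [F [P [A x]] / [F [P [A x]]]]] . [E [T [T [F [P [A x]]]] - [F [P [A x]] / [F [P [A x]]]]] . [E [T [F [P [A x]]]]]]]

8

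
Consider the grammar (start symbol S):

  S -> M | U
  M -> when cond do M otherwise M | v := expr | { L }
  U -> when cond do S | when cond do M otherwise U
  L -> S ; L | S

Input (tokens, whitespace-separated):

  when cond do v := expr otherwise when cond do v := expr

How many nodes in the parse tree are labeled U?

2

[S [U when cond do [M v := expr] otherwise [U when cond do [S [M v := expr]]]]]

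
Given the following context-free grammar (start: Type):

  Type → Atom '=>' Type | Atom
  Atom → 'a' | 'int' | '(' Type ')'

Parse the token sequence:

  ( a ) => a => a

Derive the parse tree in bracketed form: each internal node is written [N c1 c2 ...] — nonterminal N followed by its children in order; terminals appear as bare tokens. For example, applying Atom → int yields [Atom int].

Type
Atom => Type
( Type ) => Type
( Atom ) => Type
( a ) => Type
( a ) => Atom => Type
( a ) => a => Type
( a ) => a => Atom
( a ) => a => a

[Type [Atom ( [Type [Atom a]] )] => [Type [Atom a] => [Type [Atom a]]]]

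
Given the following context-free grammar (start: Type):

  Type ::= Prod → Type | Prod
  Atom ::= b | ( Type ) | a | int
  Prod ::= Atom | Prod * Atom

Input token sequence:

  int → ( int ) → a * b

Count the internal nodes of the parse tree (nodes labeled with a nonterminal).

14

[Type [Prod [Atom int]] → [Type [Prod [Atom ( [Type [Prod [Atom int]]] )]] → [Type [Prod [Prod [Atom a]] * [Atom b]]]]]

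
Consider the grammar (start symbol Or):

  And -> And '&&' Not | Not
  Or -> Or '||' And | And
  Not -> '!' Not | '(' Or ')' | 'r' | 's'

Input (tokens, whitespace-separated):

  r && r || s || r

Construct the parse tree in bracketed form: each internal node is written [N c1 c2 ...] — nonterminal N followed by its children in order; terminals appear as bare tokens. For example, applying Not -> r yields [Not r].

Or
Or || And
Or || And || And
And || And || And
And && Not || And || And
Not && Not || And || And
r && Not || And || And
r && r || And || And
r && r || Not || And
r && r || s || And
r && r || s || Not
r && r || s || r

[Or [Or [Or [And [And [Not r]] && [Not r]]] || [And [Not s]]] || [And [Not r]]]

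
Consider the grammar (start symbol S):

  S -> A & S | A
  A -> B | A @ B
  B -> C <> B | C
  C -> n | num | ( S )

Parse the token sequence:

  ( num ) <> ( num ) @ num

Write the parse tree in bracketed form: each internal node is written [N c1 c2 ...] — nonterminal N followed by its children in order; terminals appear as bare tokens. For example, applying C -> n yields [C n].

S
A
A @ B
B @ B
C <> B @ B
( S ) <> B @ B
( A ) <> B @ B
( B ) <> B @ B
( C ) <> B @ B
( num ) <> B @ B
( num ) <> C @ B
( num ) <> ( S ) @ B
( num ) <> ( A ) @ B
( num ) <> ( B ) @ B
( num ) <> ( C ) @ B
( num ) <> ( num ) @ B
( num ) <> ( num ) @ C
( num ) <> ( num ) @ num

[S [A [A [B [C ( [S [A [B [C num]]]] )] <> [B [C ( [S [A [B [C num]]]] )]]]] @ [B [C num]]]]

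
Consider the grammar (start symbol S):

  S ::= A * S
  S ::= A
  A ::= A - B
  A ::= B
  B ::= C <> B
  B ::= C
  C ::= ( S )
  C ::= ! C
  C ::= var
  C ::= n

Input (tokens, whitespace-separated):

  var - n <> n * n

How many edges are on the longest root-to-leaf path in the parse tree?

5

[S [A [A [B [C var]]] - [B [C n] <> [B [C n]]]] * [S [A [B [C n]]]]]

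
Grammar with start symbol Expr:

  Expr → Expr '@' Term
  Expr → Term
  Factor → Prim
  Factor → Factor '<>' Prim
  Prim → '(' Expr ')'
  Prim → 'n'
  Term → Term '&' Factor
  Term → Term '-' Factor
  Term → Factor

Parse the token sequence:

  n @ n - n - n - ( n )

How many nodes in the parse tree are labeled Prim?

[Expr [Expr [Term [Factor [Prim n]]]] @ [Term [Term [Term [Term [Factor [Prim n]]] - [Factor [Prim n]]] - [Factor [Prim n]]] - [Factor [Prim ( [Expr [Term [Factor [Prim n]]]] )]]]]

6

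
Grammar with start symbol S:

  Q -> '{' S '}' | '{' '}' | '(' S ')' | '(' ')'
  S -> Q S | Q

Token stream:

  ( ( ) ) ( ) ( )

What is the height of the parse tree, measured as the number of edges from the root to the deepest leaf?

4

[S [Q ( [S [Q ( )]] )] [S [Q ( )] [S [Q ( )]]]]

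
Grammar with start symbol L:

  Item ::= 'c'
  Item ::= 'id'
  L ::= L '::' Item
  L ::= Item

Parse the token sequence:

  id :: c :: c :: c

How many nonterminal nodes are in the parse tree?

[L [L [L [L [Item id]] :: [Item c]] :: [Item c]] :: [Item c]]

8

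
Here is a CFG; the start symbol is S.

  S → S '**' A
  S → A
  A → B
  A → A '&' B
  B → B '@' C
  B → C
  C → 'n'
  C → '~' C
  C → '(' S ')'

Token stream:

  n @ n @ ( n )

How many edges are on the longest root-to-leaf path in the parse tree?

8

[S [A [B [B [B [C n]] @ [C n]] @ [C ( [S [A [B [C n]]]] )]]]]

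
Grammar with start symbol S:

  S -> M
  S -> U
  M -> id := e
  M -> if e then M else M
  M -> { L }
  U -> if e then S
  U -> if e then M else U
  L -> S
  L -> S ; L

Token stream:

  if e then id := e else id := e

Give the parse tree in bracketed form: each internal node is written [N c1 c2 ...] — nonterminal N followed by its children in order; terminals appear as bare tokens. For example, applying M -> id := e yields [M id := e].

S
M
if e then M else M
if e then id := e else M
if e then id := e else id := e

[S [M if e then [M id := e] else [M id := e]]]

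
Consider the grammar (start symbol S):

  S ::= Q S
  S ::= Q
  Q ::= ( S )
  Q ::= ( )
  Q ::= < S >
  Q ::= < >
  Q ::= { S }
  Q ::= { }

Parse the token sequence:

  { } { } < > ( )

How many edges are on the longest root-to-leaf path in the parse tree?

5

[S [Q { }] [S [Q { }] [S [Q < >] [S [Q ( )]]]]]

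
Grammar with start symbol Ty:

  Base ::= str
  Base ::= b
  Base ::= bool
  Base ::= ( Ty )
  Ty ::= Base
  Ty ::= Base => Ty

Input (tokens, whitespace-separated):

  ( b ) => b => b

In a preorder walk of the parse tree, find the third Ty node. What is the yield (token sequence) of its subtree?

[Ty [Base ( [Ty [Base b]] )] => [Ty [Base b] => [Ty [Base b]]]]

b => b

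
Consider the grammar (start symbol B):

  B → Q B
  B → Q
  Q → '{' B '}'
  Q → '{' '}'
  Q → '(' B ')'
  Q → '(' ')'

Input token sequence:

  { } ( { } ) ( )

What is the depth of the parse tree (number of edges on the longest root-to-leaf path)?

5

[B [Q { }] [B [Q ( [B [Q { }]] )] [B [Q ( )]]]]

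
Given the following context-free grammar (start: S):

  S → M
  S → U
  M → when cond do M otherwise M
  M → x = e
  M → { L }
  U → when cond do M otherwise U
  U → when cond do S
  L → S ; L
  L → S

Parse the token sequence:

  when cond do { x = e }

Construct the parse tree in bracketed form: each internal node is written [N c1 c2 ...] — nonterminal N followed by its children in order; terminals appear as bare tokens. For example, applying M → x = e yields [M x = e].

S
U
when cond do S
when cond do M
when cond do { L }
when cond do { S }
when cond do { M }
when cond do { x = e }

[S [U when cond do [S [M { [L [S [M x = e]]] }]]]]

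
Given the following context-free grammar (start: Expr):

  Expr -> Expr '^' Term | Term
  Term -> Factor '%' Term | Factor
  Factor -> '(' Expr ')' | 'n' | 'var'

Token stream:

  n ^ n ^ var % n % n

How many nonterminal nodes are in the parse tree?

13

[Expr [Expr [Expr [Term [Factor n]]] ^ [Term [Factor n]]] ^ [Term [Factor var] % [Term [Factor n] % [Term [Factor n]]]]]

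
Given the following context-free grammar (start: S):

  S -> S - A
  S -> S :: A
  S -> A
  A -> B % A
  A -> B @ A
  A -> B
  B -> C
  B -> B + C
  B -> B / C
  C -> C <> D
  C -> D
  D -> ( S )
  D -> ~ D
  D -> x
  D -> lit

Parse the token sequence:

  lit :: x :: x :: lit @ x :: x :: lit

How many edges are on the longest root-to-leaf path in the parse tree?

10

[S [S [S [S [S [S [A [B [C [D lit]]]]] :: [A [B [C [D x]]]]] :: [A [B [C [D x]]]]] :: [A [B [C [D lit]]] @ [A [B [C [D x]]]]]] :: [A [B [C [D x]]]]] :: [A [B [C [D lit]]]]]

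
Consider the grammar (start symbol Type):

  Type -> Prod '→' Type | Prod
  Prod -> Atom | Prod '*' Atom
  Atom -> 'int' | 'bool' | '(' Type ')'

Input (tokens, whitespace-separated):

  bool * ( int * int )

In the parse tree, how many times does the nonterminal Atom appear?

[Type [Prod [Prod [Atom bool]] * [Atom ( [Type [Prod [Prod [Atom int]] * [Atom int]]] )]]]

4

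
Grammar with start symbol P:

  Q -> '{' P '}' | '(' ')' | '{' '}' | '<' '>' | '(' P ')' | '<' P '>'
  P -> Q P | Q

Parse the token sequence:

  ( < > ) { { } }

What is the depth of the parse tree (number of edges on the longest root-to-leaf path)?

[P [Q ( [P [Q < >]] )] [P [Q { [P [Q { }]] }]]]

5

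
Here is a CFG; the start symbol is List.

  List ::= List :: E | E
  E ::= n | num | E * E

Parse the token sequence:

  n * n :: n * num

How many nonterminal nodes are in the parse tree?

8

[List [List [E [E n] * [E n]]] :: [E [E n] * [E num]]]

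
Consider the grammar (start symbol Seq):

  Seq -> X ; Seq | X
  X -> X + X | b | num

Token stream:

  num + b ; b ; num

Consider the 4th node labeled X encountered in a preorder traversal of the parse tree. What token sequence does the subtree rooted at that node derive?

b

[Seq [X [X num] + [X b]] ; [Seq [X b] ; [Seq [X num]]]]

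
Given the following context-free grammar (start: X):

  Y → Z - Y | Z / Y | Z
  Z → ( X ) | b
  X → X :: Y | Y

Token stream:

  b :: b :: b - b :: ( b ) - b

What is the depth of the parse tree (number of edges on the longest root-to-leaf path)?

[X [X [X [X [Y [Z b]]] :: [Y [Z b]]] :: [Y [Z b] - [Y [Z b]]]] :: [Y [Z ( [X [Y [Z b]]] )] - [Y [Z b]]]]

6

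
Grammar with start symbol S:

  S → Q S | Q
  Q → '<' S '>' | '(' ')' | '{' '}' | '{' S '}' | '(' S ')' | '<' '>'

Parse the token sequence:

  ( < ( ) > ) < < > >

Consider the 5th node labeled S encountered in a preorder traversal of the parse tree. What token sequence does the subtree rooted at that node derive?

[S [Q ( [S [Q < [S [Q ( )]] >]] )] [S [Q < [S [Q < >]] >]]]

< >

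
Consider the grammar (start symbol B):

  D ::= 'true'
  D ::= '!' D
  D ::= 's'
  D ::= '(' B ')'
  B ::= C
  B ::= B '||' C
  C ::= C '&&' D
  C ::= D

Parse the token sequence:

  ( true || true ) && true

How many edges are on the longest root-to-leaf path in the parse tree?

[B [C [C [D ( [B [B [C [D true]]] || [C [D true]]] )]] && [D true]]]

8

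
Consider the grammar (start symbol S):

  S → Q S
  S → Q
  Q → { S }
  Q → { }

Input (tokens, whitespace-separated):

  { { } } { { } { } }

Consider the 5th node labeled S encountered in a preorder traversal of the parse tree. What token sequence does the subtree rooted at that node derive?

[S [Q { [S [Q { }]] }] [S [Q { [S [Q { }] [S [Q { }]]] }]]]

{ }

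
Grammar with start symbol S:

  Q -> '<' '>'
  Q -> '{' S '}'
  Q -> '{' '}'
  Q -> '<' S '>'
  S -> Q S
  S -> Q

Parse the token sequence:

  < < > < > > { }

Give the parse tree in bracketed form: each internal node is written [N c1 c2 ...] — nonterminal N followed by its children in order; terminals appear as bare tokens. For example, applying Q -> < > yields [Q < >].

S
Q S
< S > S
< Q S > S
< < > S > S
< < > Q > S
< < > < > > S
< < > < > > Q
< < > < > > { }

[S [Q < [S [Q < >] [S [Q < >]]] >] [S [Q { }]]]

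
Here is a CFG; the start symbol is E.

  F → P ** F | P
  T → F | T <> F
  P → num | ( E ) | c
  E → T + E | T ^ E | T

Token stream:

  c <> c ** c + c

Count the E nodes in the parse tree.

2

[E [T [T [F [P c]]] <> [F [P c] ** [F [P c]]]] + [E [T [F [P c]]]]]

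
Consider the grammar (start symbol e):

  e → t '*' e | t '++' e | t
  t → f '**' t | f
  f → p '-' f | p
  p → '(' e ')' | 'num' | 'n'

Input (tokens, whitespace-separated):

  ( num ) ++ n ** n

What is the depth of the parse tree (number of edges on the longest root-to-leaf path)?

8

[e [t [f [p ( [e [t [f [p num]]]] )]]] ++ [e [t [f [p n]] ** [t [f [p n]]]]]]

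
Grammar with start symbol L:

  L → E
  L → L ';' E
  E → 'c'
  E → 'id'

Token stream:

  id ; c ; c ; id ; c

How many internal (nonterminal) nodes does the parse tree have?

[L [L [L [L [L [E id]] ; [E c]] ; [E c]] ; [E id]] ; [E c]]

10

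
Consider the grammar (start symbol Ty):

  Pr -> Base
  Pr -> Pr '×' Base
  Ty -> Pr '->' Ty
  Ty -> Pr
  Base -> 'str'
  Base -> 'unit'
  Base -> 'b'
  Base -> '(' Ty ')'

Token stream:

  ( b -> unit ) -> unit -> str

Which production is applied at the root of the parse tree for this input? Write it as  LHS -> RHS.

[Ty [Pr [Base ( [Ty [Pr [Base b]] -> [Ty [Pr [Base unit]]]] )]] -> [Ty [Pr [Base unit]] -> [Ty [Pr [Base str]]]]]

Ty -> Pr '->' Ty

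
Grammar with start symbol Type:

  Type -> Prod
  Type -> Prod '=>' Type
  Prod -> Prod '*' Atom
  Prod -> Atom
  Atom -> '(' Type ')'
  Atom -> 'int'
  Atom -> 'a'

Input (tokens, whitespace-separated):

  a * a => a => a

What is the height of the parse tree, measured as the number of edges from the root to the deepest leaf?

5

[Type [Prod [Prod [Atom a]] * [Atom a]] => [Type [Prod [Atom a]] => [Type [Prod [Atom a]]]]]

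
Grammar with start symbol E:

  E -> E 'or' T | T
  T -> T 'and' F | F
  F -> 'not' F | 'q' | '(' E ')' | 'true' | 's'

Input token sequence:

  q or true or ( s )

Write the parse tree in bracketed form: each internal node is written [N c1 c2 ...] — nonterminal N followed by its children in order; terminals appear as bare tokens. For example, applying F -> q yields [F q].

[E [E [E [T [F q]]] or [T [F true]]] or [T [F ( [E [T [F s]]] )]]]

E
E or T
E or T or T
T or T or T
F or T or T
q or T or T
q or F or T
q or true or T
q or true or F
q or true or ( E )
q or true or ( T )
q or true or ( F )
q or true or ( s )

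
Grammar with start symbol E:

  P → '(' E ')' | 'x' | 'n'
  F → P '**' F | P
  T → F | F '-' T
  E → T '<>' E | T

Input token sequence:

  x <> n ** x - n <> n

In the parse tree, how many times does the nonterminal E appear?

[E [T [F [P x]]] <> [E [T [F [P n] ** [F [P x]]] - [T [F [P n]]]] <> [E [T [F [P n]]]]]]

3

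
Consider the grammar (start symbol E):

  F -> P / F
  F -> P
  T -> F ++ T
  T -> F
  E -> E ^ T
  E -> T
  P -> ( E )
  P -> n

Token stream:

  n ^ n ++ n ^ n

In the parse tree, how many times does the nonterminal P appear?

4

[E [E [E [T [F [P n]]]] ^ [T [F [P n]] ++ [T [F [P n]]]]] ^ [T [F [P n]]]]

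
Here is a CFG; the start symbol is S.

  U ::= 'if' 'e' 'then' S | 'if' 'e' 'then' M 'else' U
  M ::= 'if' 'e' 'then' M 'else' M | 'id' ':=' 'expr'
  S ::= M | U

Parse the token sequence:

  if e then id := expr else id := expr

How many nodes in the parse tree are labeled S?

1

[S [M if e then [M id := expr] else [M id := expr]]]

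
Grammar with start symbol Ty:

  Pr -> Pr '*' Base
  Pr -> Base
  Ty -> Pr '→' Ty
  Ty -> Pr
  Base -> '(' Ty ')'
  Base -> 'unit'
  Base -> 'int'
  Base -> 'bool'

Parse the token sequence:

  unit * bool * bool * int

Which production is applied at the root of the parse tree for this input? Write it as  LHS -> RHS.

Ty -> Pr

[Ty [Pr [Pr [Pr [Pr [Base unit]] * [Base bool]] * [Base bool]] * [Base int]]]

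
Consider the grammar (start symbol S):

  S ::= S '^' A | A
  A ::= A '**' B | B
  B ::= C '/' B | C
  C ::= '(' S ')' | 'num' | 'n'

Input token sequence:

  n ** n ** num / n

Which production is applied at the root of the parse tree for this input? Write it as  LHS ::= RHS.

S ::= A

[S [A [A [A [B [C n]]] ** [B [C n]]] ** [B [C num] / [B [C n]]]]]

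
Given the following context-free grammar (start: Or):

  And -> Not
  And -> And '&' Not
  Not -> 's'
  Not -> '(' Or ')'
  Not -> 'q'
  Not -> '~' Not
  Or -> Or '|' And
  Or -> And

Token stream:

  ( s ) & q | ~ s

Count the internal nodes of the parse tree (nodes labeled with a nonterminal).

[Or [Or [And [And [Not ( [Or [And [Not s]]] )]] & [Not q]]] | [And [Not ~ [Not s]]]]

12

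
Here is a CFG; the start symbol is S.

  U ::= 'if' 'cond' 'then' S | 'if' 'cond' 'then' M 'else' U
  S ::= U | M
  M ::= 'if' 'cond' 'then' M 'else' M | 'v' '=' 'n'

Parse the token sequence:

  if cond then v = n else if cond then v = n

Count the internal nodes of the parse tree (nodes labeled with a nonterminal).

[S [U if cond then [M v = n] else [U if cond then [S [M v = n]]]]]

6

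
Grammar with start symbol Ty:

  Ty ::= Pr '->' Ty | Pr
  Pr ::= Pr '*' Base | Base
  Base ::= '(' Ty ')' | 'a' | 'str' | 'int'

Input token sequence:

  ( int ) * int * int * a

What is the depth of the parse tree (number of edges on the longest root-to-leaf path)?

9

[Ty [Pr [Pr [Pr [Pr [Base ( [Ty [Pr [Base int]]] )]] * [Base int]] * [Base int]] * [Base a]]]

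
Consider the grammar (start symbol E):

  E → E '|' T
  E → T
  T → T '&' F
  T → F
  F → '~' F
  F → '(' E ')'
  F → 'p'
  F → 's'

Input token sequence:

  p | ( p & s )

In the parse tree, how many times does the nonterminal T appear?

[E [E [T [F p]]] | [T [F ( [E [T [T [F p]] & [F s]]] )]]]

4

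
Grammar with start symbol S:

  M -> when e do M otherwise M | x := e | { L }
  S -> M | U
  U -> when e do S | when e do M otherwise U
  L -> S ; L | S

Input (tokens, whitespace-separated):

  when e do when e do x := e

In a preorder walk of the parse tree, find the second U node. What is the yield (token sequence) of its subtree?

[S [U when e do [S [U when e do [S [M x := e]]]]]]

when e do x := e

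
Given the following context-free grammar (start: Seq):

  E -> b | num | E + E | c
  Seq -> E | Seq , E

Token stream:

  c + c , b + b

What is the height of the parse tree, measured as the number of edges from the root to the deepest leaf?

[Seq [Seq [E [E c] + [E c]]] , [E [E b] + [E b]]]

4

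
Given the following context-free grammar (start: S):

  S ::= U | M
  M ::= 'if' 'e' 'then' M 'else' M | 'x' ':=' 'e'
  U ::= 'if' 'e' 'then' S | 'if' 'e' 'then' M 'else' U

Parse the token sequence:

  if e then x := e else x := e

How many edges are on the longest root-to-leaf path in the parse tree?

3

[S [M if e then [M x := e] else [M x := e]]]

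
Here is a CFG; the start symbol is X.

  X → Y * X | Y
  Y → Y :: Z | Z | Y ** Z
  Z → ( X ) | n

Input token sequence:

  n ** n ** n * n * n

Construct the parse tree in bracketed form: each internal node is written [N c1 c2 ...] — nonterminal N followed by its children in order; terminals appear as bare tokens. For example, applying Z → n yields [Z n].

[X [Y [Y [Y [Z n]] ** [Z n]] ** [Z n]] * [X [Y [Z n]] * [X [Y [Z n]]]]]

X
Y * X
Y ** Z * X
Y ** Z ** Z * X
Z ** Z ** Z * X
n ** Z ** Z * X
n ** n ** Z * X
n ** n ** n * X
n ** n ** n * Y * X
n ** n ** n * Z * X
n ** n ** n * n * X
n ** n ** n * n * Y
n ** n ** n * n * Z
n ** n ** n * n * n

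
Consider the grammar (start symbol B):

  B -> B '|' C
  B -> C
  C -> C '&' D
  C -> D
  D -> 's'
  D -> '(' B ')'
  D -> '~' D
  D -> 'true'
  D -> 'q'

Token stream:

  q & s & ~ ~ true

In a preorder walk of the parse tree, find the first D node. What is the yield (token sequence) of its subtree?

q

[B [C [C [C [D q]] & [D s]] & [D ~ [D ~ [D true]]]]]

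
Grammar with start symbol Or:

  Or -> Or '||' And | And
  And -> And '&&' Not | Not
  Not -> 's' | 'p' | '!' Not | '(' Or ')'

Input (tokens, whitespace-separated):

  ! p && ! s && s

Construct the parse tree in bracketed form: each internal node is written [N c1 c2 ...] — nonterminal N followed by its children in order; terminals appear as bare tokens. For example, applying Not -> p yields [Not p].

[Or [And [And [And [Not ! [Not p]]] && [Not ! [Not s]]] && [Not s]]]

Or
And
And && Not
And && Not && Not
Not && Not && Not
! Not && Not && Not
! p && Not && Not
! p && ! Not && Not
! p && ! s && Not
! p && ! s && s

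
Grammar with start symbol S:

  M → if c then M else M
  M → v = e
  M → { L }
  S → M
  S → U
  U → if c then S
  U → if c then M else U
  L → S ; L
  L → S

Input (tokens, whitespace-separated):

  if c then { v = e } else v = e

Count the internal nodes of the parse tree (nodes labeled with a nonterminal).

7

[S [M if c then [M { [L [S [M v = e]]] }] else [M v = e]]]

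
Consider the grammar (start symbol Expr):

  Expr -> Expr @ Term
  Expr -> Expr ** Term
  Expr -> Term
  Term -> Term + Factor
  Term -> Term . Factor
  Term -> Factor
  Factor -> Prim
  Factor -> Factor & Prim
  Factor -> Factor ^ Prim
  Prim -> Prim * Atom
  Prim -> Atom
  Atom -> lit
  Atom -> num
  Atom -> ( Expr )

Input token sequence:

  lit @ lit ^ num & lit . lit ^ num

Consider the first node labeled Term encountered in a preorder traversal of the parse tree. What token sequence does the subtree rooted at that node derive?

[Expr [Expr [Term [Factor [Prim [Atom lit]]]]] @ [Term [Term [Factor [Factor [Factor [Prim [Atom lit]]] ^ [Prim [Atom num]]] & [Prim [Atom lit]]]] . [Factor [Factor [Prim [Atom lit]]] ^ [Prim [Atom num]]]]]

lit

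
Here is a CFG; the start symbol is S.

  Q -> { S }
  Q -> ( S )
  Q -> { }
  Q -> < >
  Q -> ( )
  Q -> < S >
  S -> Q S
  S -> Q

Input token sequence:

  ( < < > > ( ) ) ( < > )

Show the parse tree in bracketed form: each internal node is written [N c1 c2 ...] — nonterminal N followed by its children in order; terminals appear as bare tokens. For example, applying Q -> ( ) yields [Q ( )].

[S [Q ( [S [Q < [S [Q < >]] >] [S [Q ( )]]] )] [S [Q ( [S [Q < >]] )]]]

S
Q S
( S ) S
( Q S ) S
( < S > S ) S
( < Q > S ) S
( < < > > S ) S
( < < > > Q ) S
( < < > > ( ) ) S
( < < > > ( ) ) Q
( < < > > ( ) ) ( S )
( < < > > ( ) ) ( Q )
( < < > > ( ) ) ( < > )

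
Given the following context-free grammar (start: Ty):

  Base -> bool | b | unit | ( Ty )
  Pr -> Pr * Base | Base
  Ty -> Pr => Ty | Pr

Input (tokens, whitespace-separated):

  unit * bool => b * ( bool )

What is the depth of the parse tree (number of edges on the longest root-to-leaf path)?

7

[Ty [Pr [Pr [Base unit]] * [Base bool]] => [Ty [Pr [Pr [Base b]] * [Base ( [Ty [Pr [Base bool]]] )]]]]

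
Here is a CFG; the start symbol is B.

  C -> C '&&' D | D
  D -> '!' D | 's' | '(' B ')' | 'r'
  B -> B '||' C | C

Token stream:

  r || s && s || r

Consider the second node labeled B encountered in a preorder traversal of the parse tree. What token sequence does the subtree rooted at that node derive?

[B [B [B [C [D r]]] || [C [C [D s]] && [D s]]] || [C [D r]]]

r || s && s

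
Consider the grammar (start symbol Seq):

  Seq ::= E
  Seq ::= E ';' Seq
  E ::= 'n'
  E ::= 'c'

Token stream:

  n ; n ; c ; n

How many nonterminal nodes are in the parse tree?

[Seq [E n] ; [Seq [E n] ; [Seq [E c] ; [Seq [E n]]]]]

8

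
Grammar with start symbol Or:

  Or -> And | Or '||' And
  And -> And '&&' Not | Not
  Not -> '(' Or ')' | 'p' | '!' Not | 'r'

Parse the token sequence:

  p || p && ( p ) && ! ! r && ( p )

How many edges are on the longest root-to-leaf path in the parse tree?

[Or [Or [And [Not p]]] || [And [And [And [And [Not p]] && [Not ( [Or [And [Not p]]] )]] && [Not ! [Not ! [Not r]]]] && [Not ( [Or [And [Not p]]] )]]]

8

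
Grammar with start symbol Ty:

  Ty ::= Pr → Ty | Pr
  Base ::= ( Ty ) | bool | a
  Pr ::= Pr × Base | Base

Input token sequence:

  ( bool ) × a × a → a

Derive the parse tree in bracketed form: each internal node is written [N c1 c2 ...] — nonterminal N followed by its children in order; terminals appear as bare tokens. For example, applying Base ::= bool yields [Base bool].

[Ty [Pr [Pr [Pr [Base ( [Ty [Pr [Base bool]]] )]] × [Base a]] × [Base a]] → [Ty [Pr [Base a]]]]

Ty
Pr → Ty
Pr × Base → Ty
Pr × Base × Base → Ty
Base × Base × Base → Ty
( Ty ) × Base × Base → Ty
( Pr ) × Base × Base → Ty
( Base ) × Base × Base → Ty
( bool ) × Base × Base → Ty
( bool ) × a × Base → Ty
( bool ) × a × a → Ty
( bool ) × a × a → Pr
( bool ) × a × a → Base
( bool ) × a × a → a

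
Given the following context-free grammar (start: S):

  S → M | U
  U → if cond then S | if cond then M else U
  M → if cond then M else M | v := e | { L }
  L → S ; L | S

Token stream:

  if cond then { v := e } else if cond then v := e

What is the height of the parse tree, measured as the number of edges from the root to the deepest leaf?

6

[S [U if cond then [M { [L [S [M v := e]]] }] else [U if cond then [S [M v := e]]]]]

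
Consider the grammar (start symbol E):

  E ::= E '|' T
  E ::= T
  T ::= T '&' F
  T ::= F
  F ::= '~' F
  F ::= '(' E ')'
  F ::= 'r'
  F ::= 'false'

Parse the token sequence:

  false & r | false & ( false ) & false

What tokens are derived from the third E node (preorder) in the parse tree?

false

[E [E [T [T [F false]] & [F r]]] | [T [T [T [F false]] & [F ( [E [T [F false]]] )]] & [F false]]]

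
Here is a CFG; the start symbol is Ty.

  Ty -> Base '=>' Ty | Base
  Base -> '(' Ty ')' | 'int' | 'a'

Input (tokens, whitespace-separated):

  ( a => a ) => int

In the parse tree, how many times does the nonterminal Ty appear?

4

[Ty [Base ( [Ty [Base a] => [Ty [Base a]]] )] => [Ty [Base int]]]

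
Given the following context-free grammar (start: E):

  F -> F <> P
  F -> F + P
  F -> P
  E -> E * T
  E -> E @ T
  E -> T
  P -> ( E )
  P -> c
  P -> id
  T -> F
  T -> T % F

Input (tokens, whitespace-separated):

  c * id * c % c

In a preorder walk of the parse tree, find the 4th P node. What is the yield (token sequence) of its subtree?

[E [E [E [T [F [P c]]]] * [T [F [P id]]]] * [T [T [F [P c]]] % [F [P c]]]]

c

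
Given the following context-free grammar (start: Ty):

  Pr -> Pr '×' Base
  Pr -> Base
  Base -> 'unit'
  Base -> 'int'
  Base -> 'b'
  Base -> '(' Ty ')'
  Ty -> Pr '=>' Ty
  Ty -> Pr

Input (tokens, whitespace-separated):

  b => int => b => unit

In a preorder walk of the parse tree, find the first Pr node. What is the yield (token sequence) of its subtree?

b

[Ty [Pr [Base b]] => [Ty [Pr [Base int]] => [Ty [Pr [Base b]] => [Ty [Pr [Base unit]]]]]]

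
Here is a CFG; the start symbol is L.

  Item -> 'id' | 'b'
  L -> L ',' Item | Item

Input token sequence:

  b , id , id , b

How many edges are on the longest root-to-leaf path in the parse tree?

5

[L [L [L [L [Item b]] , [Item id]] , [Item id]] , [Item b]]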